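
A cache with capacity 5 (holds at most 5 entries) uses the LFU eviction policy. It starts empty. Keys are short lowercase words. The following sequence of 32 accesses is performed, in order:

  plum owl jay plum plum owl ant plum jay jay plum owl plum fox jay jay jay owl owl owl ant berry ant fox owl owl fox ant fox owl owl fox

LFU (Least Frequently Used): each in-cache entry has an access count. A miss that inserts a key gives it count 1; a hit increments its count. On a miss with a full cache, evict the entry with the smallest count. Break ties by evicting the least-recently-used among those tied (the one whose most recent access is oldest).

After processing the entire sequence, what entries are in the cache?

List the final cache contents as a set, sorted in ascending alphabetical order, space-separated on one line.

Answer: ant fox jay owl plum

Derivation:
LFU simulation (capacity=5):
  1. access plum: MISS. Cache: [plum(c=1)]
  2. access owl: MISS. Cache: [plum(c=1) owl(c=1)]
  3. access jay: MISS. Cache: [plum(c=1) owl(c=1) jay(c=1)]
  4. access plum: HIT, count now 2. Cache: [owl(c=1) jay(c=1) plum(c=2)]
  5. access plum: HIT, count now 3. Cache: [owl(c=1) jay(c=1) plum(c=3)]
  6. access owl: HIT, count now 2. Cache: [jay(c=1) owl(c=2) plum(c=3)]
  7. access ant: MISS. Cache: [jay(c=1) ant(c=1) owl(c=2) plum(c=3)]
  8. access plum: HIT, count now 4. Cache: [jay(c=1) ant(c=1) owl(c=2) plum(c=4)]
  9. access jay: HIT, count now 2. Cache: [ant(c=1) owl(c=2) jay(c=2) plum(c=4)]
  10. access jay: HIT, count now 3. Cache: [ant(c=1) owl(c=2) jay(c=3) plum(c=4)]
  11. access plum: HIT, count now 5. Cache: [ant(c=1) owl(c=2) jay(c=3) plum(c=5)]
  12. access owl: HIT, count now 3. Cache: [ant(c=1) jay(c=3) owl(c=3) plum(c=5)]
  13. access plum: HIT, count now 6. Cache: [ant(c=1) jay(c=3) owl(c=3) plum(c=6)]
  14. access fox: MISS. Cache: [ant(c=1) fox(c=1) jay(c=3) owl(c=3) plum(c=6)]
  15. access jay: HIT, count now 4. Cache: [ant(c=1) fox(c=1) owl(c=3) jay(c=4) plum(c=6)]
  16. access jay: HIT, count now 5. Cache: [ant(c=1) fox(c=1) owl(c=3) jay(c=5) plum(c=6)]
  17. access jay: HIT, count now 6. Cache: [ant(c=1) fox(c=1) owl(c=3) plum(c=6) jay(c=6)]
  18. access owl: HIT, count now 4. Cache: [ant(c=1) fox(c=1) owl(c=4) plum(c=6) jay(c=6)]
  19. access owl: HIT, count now 5. Cache: [ant(c=1) fox(c=1) owl(c=5) plum(c=6) jay(c=6)]
  20. access owl: HIT, count now 6. Cache: [ant(c=1) fox(c=1) plum(c=6) jay(c=6) owl(c=6)]
  21. access ant: HIT, count now 2. Cache: [fox(c=1) ant(c=2) plum(c=6) jay(c=6) owl(c=6)]
  22. access berry: MISS, evict fox(c=1). Cache: [berry(c=1) ant(c=2) plum(c=6) jay(c=6) owl(c=6)]
  23. access ant: HIT, count now 3. Cache: [berry(c=1) ant(c=3) plum(c=6) jay(c=6) owl(c=6)]
  24. access fox: MISS, evict berry(c=1). Cache: [fox(c=1) ant(c=3) plum(c=6) jay(c=6) owl(c=6)]
  25. access owl: HIT, count now 7. Cache: [fox(c=1) ant(c=3) plum(c=6) jay(c=6) owl(c=7)]
  26. access owl: HIT, count now 8. Cache: [fox(c=1) ant(c=3) plum(c=6) jay(c=6) owl(c=8)]
  27. access fox: HIT, count now 2. Cache: [fox(c=2) ant(c=3) plum(c=6) jay(c=6) owl(c=8)]
  28. access ant: HIT, count now 4. Cache: [fox(c=2) ant(c=4) plum(c=6) jay(c=6) owl(c=8)]
  29. access fox: HIT, count now 3. Cache: [fox(c=3) ant(c=4) plum(c=6) jay(c=6) owl(c=8)]
  30. access owl: HIT, count now 9. Cache: [fox(c=3) ant(c=4) plum(c=6) jay(c=6) owl(c=9)]
  31. access owl: HIT, count now 10. Cache: [fox(c=3) ant(c=4) plum(c=6) jay(c=6) owl(c=10)]
  32. access fox: HIT, count now 4. Cache: [ant(c=4) fox(c=4) plum(c=6) jay(c=6) owl(c=10)]
Total: 25 hits, 7 misses, 2 evictions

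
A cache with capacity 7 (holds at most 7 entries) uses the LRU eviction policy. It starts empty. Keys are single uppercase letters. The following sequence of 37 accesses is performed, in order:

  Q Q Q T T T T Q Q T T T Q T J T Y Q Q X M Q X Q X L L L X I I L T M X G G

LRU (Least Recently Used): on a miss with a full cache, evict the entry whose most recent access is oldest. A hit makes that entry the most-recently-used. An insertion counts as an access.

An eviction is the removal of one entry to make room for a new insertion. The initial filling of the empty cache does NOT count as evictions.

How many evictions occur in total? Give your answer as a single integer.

Answer: 2

Derivation:
LRU simulation (capacity=7):
  1. access Q: MISS. Cache (LRU->MRU): [Q]
  2. access Q: HIT. Cache (LRU->MRU): [Q]
  3. access Q: HIT. Cache (LRU->MRU): [Q]
  4. access T: MISS. Cache (LRU->MRU): [Q T]
  5. access T: HIT. Cache (LRU->MRU): [Q T]
  6. access T: HIT. Cache (LRU->MRU): [Q T]
  7. access T: HIT. Cache (LRU->MRU): [Q T]
  8. access Q: HIT. Cache (LRU->MRU): [T Q]
  9. access Q: HIT. Cache (LRU->MRU): [T Q]
  10. access T: HIT. Cache (LRU->MRU): [Q T]
  11. access T: HIT. Cache (LRU->MRU): [Q T]
  12. access T: HIT. Cache (LRU->MRU): [Q T]
  13. access Q: HIT. Cache (LRU->MRU): [T Q]
  14. access T: HIT. Cache (LRU->MRU): [Q T]
  15. access J: MISS. Cache (LRU->MRU): [Q T J]
  16. access T: HIT. Cache (LRU->MRU): [Q J T]
  17. access Y: MISS. Cache (LRU->MRU): [Q J T Y]
  18. access Q: HIT. Cache (LRU->MRU): [J T Y Q]
  19. access Q: HIT. Cache (LRU->MRU): [J T Y Q]
  20. access X: MISS. Cache (LRU->MRU): [J T Y Q X]
  21. access M: MISS. Cache (LRU->MRU): [J T Y Q X M]
  22. access Q: HIT. Cache (LRU->MRU): [J T Y X M Q]
  23. access X: HIT. Cache (LRU->MRU): [J T Y M Q X]
  24. access Q: HIT. Cache (LRU->MRU): [J T Y M X Q]
  25. access X: HIT. Cache (LRU->MRU): [J T Y M Q X]
  26. access L: MISS. Cache (LRU->MRU): [J T Y M Q X L]
  27. access L: HIT. Cache (LRU->MRU): [J T Y M Q X L]
  28. access L: HIT. Cache (LRU->MRU): [J T Y M Q X L]
  29. access X: HIT. Cache (LRU->MRU): [J T Y M Q L X]
  30. access I: MISS, evict J. Cache (LRU->MRU): [T Y M Q L X I]
  31. access I: HIT. Cache (LRU->MRU): [T Y M Q L X I]
  32. access L: HIT. Cache (LRU->MRU): [T Y M Q X I L]
  33. access T: HIT. Cache (LRU->MRU): [Y M Q X I L T]
  34. access M: HIT. Cache (LRU->MRU): [Y Q X I L T M]
  35. access X: HIT. Cache (LRU->MRU): [Y Q I L T M X]
  36. access G: MISS, evict Y. Cache (LRU->MRU): [Q I L T M X G]
  37. access G: HIT. Cache (LRU->MRU): [Q I L T M X G]
Total: 28 hits, 9 misses, 2 evictions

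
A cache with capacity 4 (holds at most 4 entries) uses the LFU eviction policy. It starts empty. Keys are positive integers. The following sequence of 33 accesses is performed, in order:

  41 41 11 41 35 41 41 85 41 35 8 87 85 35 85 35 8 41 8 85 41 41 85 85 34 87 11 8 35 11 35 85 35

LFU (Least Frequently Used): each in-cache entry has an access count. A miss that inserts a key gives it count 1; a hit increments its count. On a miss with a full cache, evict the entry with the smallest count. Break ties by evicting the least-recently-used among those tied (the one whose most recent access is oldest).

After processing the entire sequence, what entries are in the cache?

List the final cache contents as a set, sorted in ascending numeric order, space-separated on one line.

LFU simulation (capacity=4):
  1. access 41: MISS. Cache: [41(c=1)]
  2. access 41: HIT, count now 2. Cache: [41(c=2)]
  3. access 11: MISS. Cache: [11(c=1) 41(c=2)]
  4. access 41: HIT, count now 3. Cache: [11(c=1) 41(c=3)]
  5. access 35: MISS. Cache: [11(c=1) 35(c=1) 41(c=3)]
  6. access 41: HIT, count now 4. Cache: [11(c=1) 35(c=1) 41(c=4)]
  7. access 41: HIT, count now 5. Cache: [11(c=1) 35(c=1) 41(c=5)]
  8. access 85: MISS. Cache: [11(c=1) 35(c=1) 85(c=1) 41(c=5)]
  9. access 41: HIT, count now 6. Cache: [11(c=1) 35(c=1) 85(c=1) 41(c=6)]
  10. access 35: HIT, count now 2. Cache: [11(c=1) 85(c=1) 35(c=2) 41(c=6)]
  11. access 8: MISS, evict 11(c=1). Cache: [85(c=1) 8(c=1) 35(c=2) 41(c=6)]
  12. access 87: MISS, evict 85(c=1). Cache: [8(c=1) 87(c=1) 35(c=2) 41(c=6)]
  13. access 85: MISS, evict 8(c=1). Cache: [87(c=1) 85(c=1) 35(c=2) 41(c=6)]
  14. access 35: HIT, count now 3. Cache: [87(c=1) 85(c=1) 35(c=3) 41(c=6)]
  15. access 85: HIT, count now 2. Cache: [87(c=1) 85(c=2) 35(c=3) 41(c=6)]
  16. access 35: HIT, count now 4. Cache: [87(c=1) 85(c=2) 35(c=4) 41(c=6)]
  17. access 8: MISS, evict 87(c=1). Cache: [8(c=1) 85(c=2) 35(c=4) 41(c=6)]
  18. access 41: HIT, count now 7. Cache: [8(c=1) 85(c=2) 35(c=4) 41(c=7)]
  19. access 8: HIT, count now 2. Cache: [85(c=2) 8(c=2) 35(c=4) 41(c=7)]
  20. access 85: HIT, count now 3. Cache: [8(c=2) 85(c=3) 35(c=4) 41(c=7)]
  21. access 41: HIT, count now 8. Cache: [8(c=2) 85(c=3) 35(c=4) 41(c=8)]
  22. access 41: HIT, count now 9. Cache: [8(c=2) 85(c=3) 35(c=4) 41(c=9)]
  23. access 85: HIT, count now 4. Cache: [8(c=2) 35(c=4) 85(c=4) 41(c=9)]
  24. access 85: HIT, count now 5. Cache: [8(c=2) 35(c=4) 85(c=5) 41(c=9)]
  25. access 34: MISS, evict 8(c=2). Cache: [34(c=1) 35(c=4) 85(c=5) 41(c=9)]
  26. access 87: MISS, evict 34(c=1). Cache: [87(c=1) 35(c=4) 85(c=5) 41(c=9)]
  27. access 11: MISS, evict 87(c=1). Cache: [11(c=1) 35(c=4) 85(c=5) 41(c=9)]
  28. access 8: MISS, evict 11(c=1). Cache: [8(c=1) 35(c=4) 85(c=5) 41(c=9)]
  29. access 35: HIT, count now 5. Cache: [8(c=1) 85(c=5) 35(c=5) 41(c=9)]
  30. access 11: MISS, evict 8(c=1). Cache: [11(c=1) 85(c=5) 35(c=5) 41(c=9)]
  31. access 35: HIT, count now 6. Cache: [11(c=1) 85(c=5) 35(c=6) 41(c=9)]
  32. access 85: HIT, count now 6. Cache: [11(c=1) 35(c=6) 85(c=6) 41(c=9)]
  33. access 35: HIT, count now 7. Cache: [11(c=1) 85(c=6) 35(c=7) 41(c=9)]
Total: 20 hits, 13 misses, 9 evictions

Answer: 11 35 41 85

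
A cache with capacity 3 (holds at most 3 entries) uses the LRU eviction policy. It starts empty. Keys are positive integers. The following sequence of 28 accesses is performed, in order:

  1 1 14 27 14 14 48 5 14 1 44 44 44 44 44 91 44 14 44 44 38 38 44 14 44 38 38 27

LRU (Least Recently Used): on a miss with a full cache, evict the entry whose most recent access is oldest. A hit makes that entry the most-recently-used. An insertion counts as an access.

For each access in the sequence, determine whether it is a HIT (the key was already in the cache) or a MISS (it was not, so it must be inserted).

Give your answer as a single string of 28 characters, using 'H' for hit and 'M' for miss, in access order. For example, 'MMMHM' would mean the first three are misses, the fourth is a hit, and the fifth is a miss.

LRU simulation (capacity=3):
  1. access 1: MISS. Cache (LRU->MRU): [1]
  2. access 1: HIT. Cache (LRU->MRU): [1]
  3. access 14: MISS. Cache (LRU->MRU): [1 14]
  4. access 27: MISS. Cache (LRU->MRU): [1 14 27]
  5. access 14: HIT. Cache (LRU->MRU): [1 27 14]
  6. access 14: HIT. Cache (LRU->MRU): [1 27 14]
  7. access 48: MISS, evict 1. Cache (LRU->MRU): [27 14 48]
  8. access 5: MISS, evict 27. Cache (LRU->MRU): [14 48 5]
  9. access 14: HIT. Cache (LRU->MRU): [48 5 14]
  10. access 1: MISS, evict 48. Cache (LRU->MRU): [5 14 1]
  11. access 44: MISS, evict 5. Cache (LRU->MRU): [14 1 44]
  12. access 44: HIT. Cache (LRU->MRU): [14 1 44]
  13. access 44: HIT. Cache (LRU->MRU): [14 1 44]
  14. access 44: HIT. Cache (LRU->MRU): [14 1 44]
  15. access 44: HIT. Cache (LRU->MRU): [14 1 44]
  16. access 91: MISS, evict 14. Cache (LRU->MRU): [1 44 91]
  17. access 44: HIT. Cache (LRU->MRU): [1 91 44]
  18. access 14: MISS, evict 1. Cache (LRU->MRU): [91 44 14]
  19. access 44: HIT. Cache (LRU->MRU): [91 14 44]
  20. access 44: HIT. Cache (LRU->MRU): [91 14 44]
  21. access 38: MISS, evict 91. Cache (LRU->MRU): [14 44 38]
  22. access 38: HIT. Cache (LRU->MRU): [14 44 38]
  23. access 44: HIT. Cache (LRU->MRU): [14 38 44]
  24. access 14: HIT. Cache (LRU->MRU): [38 44 14]
  25. access 44: HIT. Cache (LRU->MRU): [38 14 44]
  26. access 38: HIT. Cache (LRU->MRU): [14 44 38]
  27. access 38: HIT. Cache (LRU->MRU): [14 44 38]
  28. access 27: MISS, evict 14. Cache (LRU->MRU): [44 38 27]
Total: 17 hits, 11 misses, 8 evictions

Answer: MHMMHHMMHMMHHHHMHMHHMHHHHHHM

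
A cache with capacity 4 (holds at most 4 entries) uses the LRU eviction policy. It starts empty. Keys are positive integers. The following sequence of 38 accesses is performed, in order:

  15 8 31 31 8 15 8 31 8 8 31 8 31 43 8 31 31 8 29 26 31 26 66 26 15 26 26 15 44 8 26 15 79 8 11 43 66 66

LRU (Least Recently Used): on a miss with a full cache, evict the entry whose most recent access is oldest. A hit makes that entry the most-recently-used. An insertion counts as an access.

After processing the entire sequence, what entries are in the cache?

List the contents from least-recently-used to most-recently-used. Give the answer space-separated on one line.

LRU simulation (capacity=4):
  1. access 15: MISS. Cache (LRU->MRU): [15]
  2. access 8: MISS. Cache (LRU->MRU): [15 8]
  3. access 31: MISS. Cache (LRU->MRU): [15 8 31]
  4. access 31: HIT. Cache (LRU->MRU): [15 8 31]
  5. access 8: HIT. Cache (LRU->MRU): [15 31 8]
  6. access 15: HIT. Cache (LRU->MRU): [31 8 15]
  7. access 8: HIT. Cache (LRU->MRU): [31 15 8]
  8. access 31: HIT. Cache (LRU->MRU): [15 8 31]
  9. access 8: HIT. Cache (LRU->MRU): [15 31 8]
  10. access 8: HIT. Cache (LRU->MRU): [15 31 8]
  11. access 31: HIT. Cache (LRU->MRU): [15 8 31]
  12. access 8: HIT. Cache (LRU->MRU): [15 31 8]
  13. access 31: HIT. Cache (LRU->MRU): [15 8 31]
  14. access 43: MISS. Cache (LRU->MRU): [15 8 31 43]
  15. access 8: HIT. Cache (LRU->MRU): [15 31 43 8]
  16. access 31: HIT. Cache (LRU->MRU): [15 43 8 31]
  17. access 31: HIT. Cache (LRU->MRU): [15 43 8 31]
  18. access 8: HIT. Cache (LRU->MRU): [15 43 31 8]
  19. access 29: MISS, evict 15. Cache (LRU->MRU): [43 31 8 29]
  20. access 26: MISS, evict 43. Cache (LRU->MRU): [31 8 29 26]
  21. access 31: HIT. Cache (LRU->MRU): [8 29 26 31]
  22. access 26: HIT. Cache (LRU->MRU): [8 29 31 26]
  23. access 66: MISS, evict 8. Cache (LRU->MRU): [29 31 26 66]
  24. access 26: HIT. Cache (LRU->MRU): [29 31 66 26]
  25. access 15: MISS, evict 29. Cache (LRU->MRU): [31 66 26 15]
  26. access 26: HIT. Cache (LRU->MRU): [31 66 15 26]
  27. access 26: HIT. Cache (LRU->MRU): [31 66 15 26]
  28. access 15: HIT. Cache (LRU->MRU): [31 66 26 15]
  29. access 44: MISS, evict 31. Cache (LRU->MRU): [66 26 15 44]
  30. access 8: MISS, evict 66. Cache (LRU->MRU): [26 15 44 8]
  31. access 26: HIT. Cache (LRU->MRU): [15 44 8 26]
  32. access 15: HIT. Cache (LRU->MRU): [44 8 26 15]
  33. access 79: MISS, evict 44. Cache (LRU->MRU): [8 26 15 79]
  34. access 8: HIT. Cache (LRU->MRU): [26 15 79 8]
  35. access 11: MISS, evict 26. Cache (LRU->MRU): [15 79 8 11]
  36. access 43: MISS, evict 15. Cache (LRU->MRU): [79 8 11 43]
  37. access 66: MISS, evict 79. Cache (LRU->MRU): [8 11 43 66]
  38. access 66: HIT. Cache (LRU->MRU): [8 11 43 66]
Total: 24 hits, 14 misses, 10 evictions

Answer: 8 11 43 66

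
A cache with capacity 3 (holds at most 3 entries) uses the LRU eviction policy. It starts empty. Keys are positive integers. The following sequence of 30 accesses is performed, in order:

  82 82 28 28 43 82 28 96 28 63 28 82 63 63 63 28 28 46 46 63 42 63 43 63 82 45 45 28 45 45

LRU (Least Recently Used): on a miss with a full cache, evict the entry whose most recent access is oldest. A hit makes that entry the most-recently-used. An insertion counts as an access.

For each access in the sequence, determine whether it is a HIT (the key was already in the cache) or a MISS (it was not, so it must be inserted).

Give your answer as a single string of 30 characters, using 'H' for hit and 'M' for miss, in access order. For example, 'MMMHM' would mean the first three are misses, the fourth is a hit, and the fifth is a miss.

Answer: MHMHMHHMHMHMHHHHHMHHMHMHMMHMHH

Derivation:
LRU simulation (capacity=3):
  1. access 82: MISS. Cache (LRU->MRU): [82]
  2. access 82: HIT. Cache (LRU->MRU): [82]
  3. access 28: MISS. Cache (LRU->MRU): [82 28]
  4. access 28: HIT. Cache (LRU->MRU): [82 28]
  5. access 43: MISS. Cache (LRU->MRU): [82 28 43]
  6. access 82: HIT. Cache (LRU->MRU): [28 43 82]
  7. access 28: HIT. Cache (LRU->MRU): [43 82 28]
  8. access 96: MISS, evict 43. Cache (LRU->MRU): [82 28 96]
  9. access 28: HIT. Cache (LRU->MRU): [82 96 28]
  10. access 63: MISS, evict 82. Cache (LRU->MRU): [96 28 63]
  11. access 28: HIT. Cache (LRU->MRU): [96 63 28]
  12. access 82: MISS, evict 96. Cache (LRU->MRU): [63 28 82]
  13. access 63: HIT. Cache (LRU->MRU): [28 82 63]
  14. access 63: HIT. Cache (LRU->MRU): [28 82 63]
  15. access 63: HIT. Cache (LRU->MRU): [28 82 63]
  16. access 28: HIT. Cache (LRU->MRU): [82 63 28]
  17. access 28: HIT. Cache (LRU->MRU): [82 63 28]
  18. access 46: MISS, evict 82. Cache (LRU->MRU): [63 28 46]
  19. access 46: HIT. Cache (LRU->MRU): [63 28 46]
  20. access 63: HIT. Cache (LRU->MRU): [28 46 63]
  21. access 42: MISS, evict 28. Cache (LRU->MRU): [46 63 42]
  22. access 63: HIT. Cache (LRU->MRU): [46 42 63]
  23. access 43: MISS, evict 46. Cache (LRU->MRU): [42 63 43]
  24. access 63: HIT. Cache (LRU->MRU): [42 43 63]
  25. access 82: MISS, evict 42. Cache (LRU->MRU): [43 63 82]
  26. access 45: MISS, evict 43. Cache (LRU->MRU): [63 82 45]
  27. access 45: HIT. Cache (LRU->MRU): [63 82 45]
  28. access 28: MISS, evict 63. Cache (LRU->MRU): [82 45 28]
  29. access 45: HIT. Cache (LRU->MRU): [82 28 45]
  30. access 45: HIT. Cache (LRU->MRU): [82 28 45]
Total: 18 hits, 12 misses, 9 evictions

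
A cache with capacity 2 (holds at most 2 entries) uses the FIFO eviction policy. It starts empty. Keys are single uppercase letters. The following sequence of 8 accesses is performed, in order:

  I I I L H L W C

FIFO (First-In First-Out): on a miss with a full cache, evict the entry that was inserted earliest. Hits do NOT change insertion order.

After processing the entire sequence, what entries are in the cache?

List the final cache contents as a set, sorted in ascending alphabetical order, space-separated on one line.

Answer: C W

Derivation:
FIFO simulation (capacity=2):
  1. access I: MISS. Cache (old->new): [I]
  2. access I: HIT. Cache (old->new): [I]
  3. access I: HIT. Cache (old->new): [I]
  4. access L: MISS. Cache (old->new): [I L]
  5. access H: MISS, evict I. Cache (old->new): [L H]
  6. access L: HIT. Cache (old->new): [L H]
  7. access W: MISS, evict L. Cache (old->new): [H W]
  8. access C: MISS, evict H. Cache (old->new): [W C]
Total: 3 hits, 5 misses, 3 evictions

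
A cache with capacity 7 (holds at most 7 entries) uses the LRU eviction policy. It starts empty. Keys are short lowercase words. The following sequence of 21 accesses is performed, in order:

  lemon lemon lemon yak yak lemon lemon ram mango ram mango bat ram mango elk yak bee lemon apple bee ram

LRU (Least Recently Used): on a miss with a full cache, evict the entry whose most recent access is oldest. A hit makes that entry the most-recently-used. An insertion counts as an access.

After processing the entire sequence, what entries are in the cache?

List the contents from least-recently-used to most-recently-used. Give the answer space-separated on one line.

Answer: mango elk yak lemon apple bee ram

Derivation:
LRU simulation (capacity=7):
  1. access lemon: MISS. Cache (LRU->MRU): [lemon]
  2. access lemon: HIT. Cache (LRU->MRU): [lemon]
  3. access lemon: HIT. Cache (LRU->MRU): [lemon]
  4. access yak: MISS. Cache (LRU->MRU): [lemon yak]
  5. access yak: HIT. Cache (LRU->MRU): [lemon yak]
  6. access lemon: HIT. Cache (LRU->MRU): [yak lemon]
  7. access lemon: HIT. Cache (LRU->MRU): [yak lemon]
  8. access ram: MISS. Cache (LRU->MRU): [yak lemon ram]
  9. access mango: MISS. Cache (LRU->MRU): [yak lemon ram mango]
  10. access ram: HIT. Cache (LRU->MRU): [yak lemon mango ram]
  11. access mango: HIT. Cache (LRU->MRU): [yak lemon ram mango]
  12. access bat: MISS. Cache (LRU->MRU): [yak lemon ram mango bat]
  13. access ram: HIT. Cache (LRU->MRU): [yak lemon mango bat ram]
  14. access mango: HIT. Cache (LRU->MRU): [yak lemon bat ram mango]
  15. access elk: MISS. Cache (LRU->MRU): [yak lemon bat ram mango elk]
  16. access yak: HIT. Cache (LRU->MRU): [lemon bat ram mango elk yak]
  17. access bee: MISS. Cache (LRU->MRU): [lemon bat ram mango elk yak bee]
  18. access lemon: HIT. Cache (LRU->MRU): [bat ram mango elk yak bee lemon]
  19. access apple: MISS, evict bat. Cache (LRU->MRU): [ram mango elk yak bee lemon apple]
  20. access bee: HIT. Cache (LRU->MRU): [ram mango elk yak lemon apple bee]
  21. access ram: HIT. Cache (LRU->MRU): [mango elk yak lemon apple bee ram]
Total: 13 hits, 8 misses, 1 evictions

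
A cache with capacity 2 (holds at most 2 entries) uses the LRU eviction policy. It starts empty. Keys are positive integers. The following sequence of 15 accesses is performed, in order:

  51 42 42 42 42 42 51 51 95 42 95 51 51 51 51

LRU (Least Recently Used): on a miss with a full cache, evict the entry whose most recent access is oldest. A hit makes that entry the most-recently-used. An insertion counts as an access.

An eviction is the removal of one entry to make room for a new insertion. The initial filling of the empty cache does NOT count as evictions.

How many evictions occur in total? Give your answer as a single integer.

Answer: 3

Derivation:
LRU simulation (capacity=2):
  1. access 51: MISS. Cache (LRU->MRU): [51]
  2. access 42: MISS. Cache (LRU->MRU): [51 42]
  3. access 42: HIT. Cache (LRU->MRU): [51 42]
  4. access 42: HIT. Cache (LRU->MRU): [51 42]
  5. access 42: HIT. Cache (LRU->MRU): [51 42]
  6. access 42: HIT. Cache (LRU->MRU): [51 42]
  7. access 51: HIT. Cache (LRU->MRU): [42 51]
  8. access 51: HIT. Cache (LRU->MRU): [42 51]
  9. access 95: MISS, evict 42. Cache (LRU->MRU): [51 95]
  10. access 42: MISS, evict 51. Cache (LRU->MRU): [95 42]
  11. access 95: HIT. Cache (LRU->MRU): [42 95]
  12. access 51: MISS, evict 42. Cache (LRU->MRU): [95 51]
  13. access 51: HIT. Cache (LRU->MRU): [95 51]
  14. access 51: HIT. Cache (LRU->MRU): [95 51]
  15. access 51: HIT. Cache (LRU->MRU): [95 51]
Total: 10 hits, 5 misses, 3 evictions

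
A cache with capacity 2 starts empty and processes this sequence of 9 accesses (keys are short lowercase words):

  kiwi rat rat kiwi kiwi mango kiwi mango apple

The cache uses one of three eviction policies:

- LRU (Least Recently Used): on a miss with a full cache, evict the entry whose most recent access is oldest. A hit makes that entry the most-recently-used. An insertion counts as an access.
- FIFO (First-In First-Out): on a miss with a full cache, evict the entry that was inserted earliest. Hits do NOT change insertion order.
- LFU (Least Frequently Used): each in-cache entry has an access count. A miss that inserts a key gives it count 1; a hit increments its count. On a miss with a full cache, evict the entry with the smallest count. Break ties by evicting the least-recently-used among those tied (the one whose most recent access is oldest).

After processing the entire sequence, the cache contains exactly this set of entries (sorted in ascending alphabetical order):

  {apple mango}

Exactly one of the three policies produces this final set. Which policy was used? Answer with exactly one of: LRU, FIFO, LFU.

Simulating under each policy and comparing final sets:
  LRU: final set = {apple mango} -> MATCHES target
  FIFO: final set = {apple kiwi} -> differs
  LFU: final set = {apple kiwi} -> differs
Only LRU produces the target set.

Answer: LRU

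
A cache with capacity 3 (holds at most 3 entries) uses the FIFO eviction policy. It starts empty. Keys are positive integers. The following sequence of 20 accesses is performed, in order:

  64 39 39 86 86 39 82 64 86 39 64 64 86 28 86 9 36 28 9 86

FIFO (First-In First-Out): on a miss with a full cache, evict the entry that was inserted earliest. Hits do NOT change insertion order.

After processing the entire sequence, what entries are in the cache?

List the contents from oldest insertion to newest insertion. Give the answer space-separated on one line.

FIFO simulation (capacity=3):
  1. access 64: MISS. Cache (old->new): [64]
  2. access 39: MISS. Cache (old->new): [64 39]
  3. access 39: HIT. Cache (old->new): [64 39]
  4. access 86: MISS. Cache (old->new): [64 39 86]
  5. access 86: HIT. Cache (old->new): [64 39 86]
  6. access 39: HIT. Cache (old->new): [64 39 86]
  7. access 82: MISS, evict 64. Cache (old->new): [39 86 82]
  8. access 64: MISS, evict 39. Cache (old->new): [86 82 64]
  9. access 86: HIT. Cache (old->new): [86 82 64]
  10. access 39: MISS, evict 86. Cache (old->new): [82 64 39]
  11. access 64: HIT. Cache (old->new): [82 64 39]
  12. access 64: HIT. Cache (old->new): [82 64 39]
  13. access 86: MISS, evict 82. Cache (old->new): [64 39 86]
  14. access 28: MISS, evict 64. Cache (old->new): [39 86 28]
  15. access 86: HIT. Cache (old->new): [39 86 28]
  16. access 9: MISS, evict 39. Cache (old->new): [86 28 9]
  17. access 36: MISS, evict 86. Cache (old->new): [28 9 36]
  18. access 28: HIT. Cache (old->new): [28 9 36]
  19. access 9: HIT. Cache (old->new): [28 9 36]
  20. access 86: MISS, evict 28. Cache (old->new): [9 36 86]
Total: 9 hits, 11 misses, 8 evictions

Answer: 9 36 86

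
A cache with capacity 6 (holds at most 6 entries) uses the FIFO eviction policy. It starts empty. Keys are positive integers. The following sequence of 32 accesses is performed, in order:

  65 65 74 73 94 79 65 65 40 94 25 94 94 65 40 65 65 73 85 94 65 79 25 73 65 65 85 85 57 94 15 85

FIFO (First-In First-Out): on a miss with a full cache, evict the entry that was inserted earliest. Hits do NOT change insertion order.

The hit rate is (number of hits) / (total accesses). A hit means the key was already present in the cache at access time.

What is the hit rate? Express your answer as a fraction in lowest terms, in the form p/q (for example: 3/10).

Answer: 19/32

Derivation:
FIFO simulation (capacity=6):
  1. access 65: MISS. Cache (old->new): [65]
  2. access 65: HIT. Cache (old->new): [65]
  3. access 74: MISS. Cache (old->new): [65 74]
  4. access 73: MISS. Cache (old->new): [65 74 73]
  5. access 94: MISS. Cache (old->new): [65 74 73 94]
  6. access 79: MISS. Cache (old->new): [65 74 73 94 79]
  7. access 65: HIT. Cache (old->new): [65 74 73 94 79]
  8. access 65: HIT. Cache (old->new): [65 74 73 94 79]
  9. access 40: MISS. Cache (old->new): [65 74 73 94 79 40]
  10. access 94: HIT. Cache (old->new): [65 74 73 94 79 40]
  11. access 25: MISS, evict 65. Cache (old->new): [74 73 94 79 40 25]
  12. access 94: HIT. Cache (old->new): [74 73 94 79 40 25]
  13. access 94: HIT. Cache (old->new): [74 73 94 79 40 25]
  14. access 65: MISS, evict 74. Cache (old->new): [73 94 79 40 25 65]
  15. access 40: HIT. Cache (old->new): [73 94 79 40 25 65]
  16. access 65: HIT. Cache (old->new): [73 94 79 40 25 65]
  17. access 65: HIT. Cache (old->new): [73 94 79 40 25 65]
  18. access 73: HIT. Cache (old->new): [73 94 79 40 25 65]
  19. access 85: MISS, evict 73. Cache (old->new): [94 79 40 25 65 85]
  20. access 94: HIT. Cache (old->new): [94 79 40 25 65 85]
  21. access 65: HIT. Cache (old->new): [94 79 40 25 65 85]
  22. access 79: HIT. Cache (old->new): [94 79 40 25 65 85]
  23. access 25: HIT. Cache (old->new): [94 79 40 25 65 85]
  24. access 73: MISS, evict 94. Cache (old->new): [79 40 25 65 85 73]
  25. access 65: HIT. Cache (old->new): [79 40 25 65 85 73]
  26. access 65: HIT. Cache (old->new): [79 40 25 65 85 73]
  27. access 85: HIT. Cache (old->new): [79 40 25 65 85 73]
  28. access 85: HIT. Cache (old->new): [79 40 25 65 85 73]
  29. access 57: MISS, evict 79. Cache (old->new): [40 25 65 85 73 57]
  30. access 94: MISS, evict 40. Cache (old->new): [25 65 85 73 57 94]
  31. access 15: MISS, evict 25. Cache (old->new): [65 85 73 57 94 15]
  32. access 85: HIT. Cache (old->new): [65 85 73 57 94 15]
Total: 19 hits, 13 misses, 7 evictions

Hit rate = 19/32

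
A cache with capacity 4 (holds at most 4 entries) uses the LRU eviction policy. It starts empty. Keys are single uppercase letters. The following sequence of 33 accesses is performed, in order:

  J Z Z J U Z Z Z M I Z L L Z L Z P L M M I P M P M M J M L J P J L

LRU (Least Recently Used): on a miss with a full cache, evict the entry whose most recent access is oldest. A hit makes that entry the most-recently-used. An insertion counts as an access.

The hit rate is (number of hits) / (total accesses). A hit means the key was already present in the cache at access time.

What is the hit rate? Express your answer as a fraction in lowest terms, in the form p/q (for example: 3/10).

Answer: 2/3

Derivation:
LRU simulation (capacity=4):
  1. access J: MISS. Cache (LRU->MRU): [J]
  2. access Z: MISS. Cache (LRU->MRU): [J Z]
  3. access Z: HIT. Cache (LRU->MRU): [J Z]
  4. access J: HIT. Cache (LRU->MRU): [Z J]
  5. access U: MISS. Cache (LRU->MRU): [Z J U]
  6. access Z: HIT. Cache (LRU->MRU): [J U Z]
  7. access Z: HIT. Cache (LRU->MRU): [J U Z]
  8. access Z: HIT. Cache (LRU->MRU): [J U Z]
  9. access M: MISS. Cache (LRU->MRU): [J U Z M]
  10. access I: MISS, evict J. Cache (LRU->MRU): [U Z M I]
  11. access Z: HIT. Cache (LRU->MRU): [U M I Z]
  12. access L: MISS, evict U. Cache (LRU->MRU): [M I Z L]
  13. access L: HIT. Cache (LRU->MRU): [M I Z L]
  14. access Z: HIT. Cache (LRU->MRU): [M I L Z]
  15. access L: HIT. Cache (LRU->MRU): [M I Z L]
  16. access Z: HIT. Cache (LRU->MRU): [M I L Z]
  17. access P: MISS, evict M. Cache (LRU->MRU): [I L Z P]
  18. access L: HIT. Cache (LRU->MRU): [I Z P L]
  19. access M: MISS, evict I. Cache (LRU->MRU): [Z P L M]
  20. access M: HIT. Cache (LRU->MRU): [Z P L M]
  21. access I: MISS, evict Z. Cache (LRU->MRU): [P L M I]
  22. access P: HIT. Cache (LRU->MRU): [L M I P]
  23. access M: HIT. Cache (LRU->MRU): [L I P M]
  24. access P: HIT. Cache (LRU->MRU): [L I M P]
  25. access M: HIT. Cache (LRU->MRU): [L I P M]
  26. access M: HIT. Cache (LRU->MRU): [L I P M]
  27. access J: MISS, evict L. Cache (LRU->MRU): [I P M J]
  28. access M: HIT. Cache (LRU->MRU): [I P J M]
  29. access L: MISS, evict I. Cache (LRU->MRU): [P J M L]
  30. access J: HIT. Cache (LRU->MRU): [P M L J]
  31. access P: HIT. Cache (LRU->MRU): [M L J P]
  32. access J: HIT. Cache (LRU->MRU): [M L P J]
  33. access L: HIT. Cache (LRU->MRU): [M P J L]
Total: 22 hits, 11 misses, 7 evictions

Hit rate = 22/33 = 2/3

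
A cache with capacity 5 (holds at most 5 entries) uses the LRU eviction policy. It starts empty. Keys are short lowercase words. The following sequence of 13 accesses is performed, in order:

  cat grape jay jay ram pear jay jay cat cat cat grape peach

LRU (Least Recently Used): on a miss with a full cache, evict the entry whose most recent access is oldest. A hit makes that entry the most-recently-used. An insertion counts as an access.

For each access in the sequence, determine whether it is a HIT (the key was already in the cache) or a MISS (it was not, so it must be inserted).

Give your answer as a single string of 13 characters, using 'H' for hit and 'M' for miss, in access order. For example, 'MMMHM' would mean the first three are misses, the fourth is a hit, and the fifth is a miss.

Answer: MMMHMMHHHHHHM

Derivation:
LRU simulation (capacity=5):
  1. access cat: MISS. Cache (LRU->MRU): [cat]
  2. access grape: MISS. Cache (LRU->MRU): [cat grape]
  3. access jay: MISS. Cache (LRU->MRU): [cat grape jay]
  4. access jay: HIT. Cache (LRU->MRU): [cat grape jay]
  5. access ram: MISS. Cache (LRU->MRU): [cat grape jay ram]
  6. access pear: MISS. Cache (LRU->MRU): [cat grape jay ram pear]
  7. access jay: HIT. Cache (LRU->MRU): [cat grape ram pear jay]
  8. access jay: HIT. Cache (LRU->MRU): [cat grape ram pear jay]
  9. access cat: HIT. Cache (LRU->MRU): [grape ram pear jay cat]
  10. access cat: HIT. Cache (LRU->MRU): [grape ram pear jay cat]
  11. access cat: HIT. Cache (LRU->MRU): [grape ram pear jay cat]
  12. access grape: HIT. Cache (LRU->MRU): [ram pear jay cat grape]
  13. access peach: MISS, evict ram. Cache (LRU->MRU): [pear jay cat grape peach]
Total: 7 hits, 6 misses, 1 evictions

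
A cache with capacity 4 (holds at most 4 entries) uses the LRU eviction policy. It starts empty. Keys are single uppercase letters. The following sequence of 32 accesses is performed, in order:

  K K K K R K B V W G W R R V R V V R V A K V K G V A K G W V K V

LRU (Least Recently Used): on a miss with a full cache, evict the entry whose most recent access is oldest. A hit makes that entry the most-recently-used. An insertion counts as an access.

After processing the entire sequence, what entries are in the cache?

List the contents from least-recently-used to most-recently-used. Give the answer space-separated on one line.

Answer: G W K V

Derivation:
LRU simulation (capacity=4):
  1. access K: MISS. Cache (LRU->MRU): [K]
  2. access K: HIT. Cache (LRU->MRU): [K]
  3. access K: HIT. Cache (LRU->MRU): [K]
  4. access K: HIT. Cache (LRU->MRU): [K]
  5. access R: MISS. Cache (LRU->MRU): [K R]
  6. access K: HIT. Cache (LRU->MRU): [R K]
  7. access B: MISS. Cache (LRU->MRU): [R K B]
  8. access V: MISS. Cache (LRU->MRU): [R K B V]
  9. access W: MISS, evict R. Cache (LRU->MRU): [K B V W]
  10. access G: MISS, evict K. Cache (LRU->MRU): [B V W G]
  11. access W: HIT. Cache (LRU->MRU): [B V G W]
  12. access R: MISS, evict B. Cache (LRU->MRU): [V G W R]
  13. access R: HIT. Cache (LRU->MRU): [V G W R]
  14. access V: HIT. Cache (LRU->MRU): [G W R V]
  15. access R: HIT. Cache (LRU->MRU): [G W V R]
  16. access V: HIT. Cache (LRU->MRU): [G W R V]
  17. access V: HIT. Cache (LRU->MRU): [G W R V]
  18. access R: HIT. Cache (LRU->MRU): [G W V R]
  19. access V: HIT. Cache (LRU->MRU): [G W R V]
  20. access A: MISS, evict G. Cache (LRU->MRU): [W R V A]
  21. access K: MISS, evict W. Cache (LRU->MRU): [R V A K]
  22. access V: HIT. Cache (LRU->MRU): [R A K V]
  23. access K: HIT. Cache (LRU->MRU): [R A V K]
  24. access G: MISS, evict R. Cache (LRU->MRU): [A V K G]
  25. access V: HIT. Cache (LRU->MRU): [A K G V]
  26. access A: HIT. Cache (LRU->MRU): [K G V A]
  27. access K: HIT. Cache (LRU->MRU): [G V A K]
  28. access G: HIT. Cache (LRU->MRU): [V A K G]
  29. access W: MISS, evict V. Cache (LRU->MRU): [A K G W]
  30. access V: MISS, evict A. Cache (LRU->MRU): [K G W V]
  31. access K: HIT. Cache (LRU->MRU): [G W V K]
  32. access V: HIT. Cache (LRU->MRU): [G W K V]
Total: 20 hits, 12 misses, 8 evictions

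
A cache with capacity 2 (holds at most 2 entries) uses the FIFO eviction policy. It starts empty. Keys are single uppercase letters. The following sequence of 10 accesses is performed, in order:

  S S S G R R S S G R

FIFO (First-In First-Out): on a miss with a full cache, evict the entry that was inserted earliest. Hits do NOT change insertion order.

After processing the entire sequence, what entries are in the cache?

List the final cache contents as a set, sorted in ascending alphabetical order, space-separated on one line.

Answer: G R

Derivation:
FIFO simulation (capacity=2):
  1. access S: MISS. Cache (old->new): [S]
  2. access S: HIT. Cache (old->new): [S]
  3. access S: HIT. Cache (old->new): [S]
  4. access G: MISS. Cache (old->new): [S G]
  5. access R: MISS, evict S. Cache (old->new): [G R]
  6. access R: HIT. Cache (old->new): [G R]
  7. access S: MISS, evict G. Cache (old->new): [R S]
  8. access S: HIT. Cache (old->new): [R S]
  9. access G: MISS, evict R. Cache (old->new): [S G]
  10. access R: MISS, evict S. Cache (old->new): [G R]
Total: 4 hits, 6 misses, 4 evictions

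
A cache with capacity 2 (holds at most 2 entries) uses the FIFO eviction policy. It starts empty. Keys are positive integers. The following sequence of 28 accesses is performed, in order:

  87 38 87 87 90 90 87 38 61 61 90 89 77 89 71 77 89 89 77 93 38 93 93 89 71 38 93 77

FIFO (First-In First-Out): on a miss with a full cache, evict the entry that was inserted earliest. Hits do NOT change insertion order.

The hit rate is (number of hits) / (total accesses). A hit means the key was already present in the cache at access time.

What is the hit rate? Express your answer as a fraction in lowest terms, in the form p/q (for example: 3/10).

Answer: 9/28

Derivation:
FIFO simulation (capacity=2):
  1. access 87: MISS. Cache (old->new): [87]
  2. access 38: MISS. Cache (old->new): [87 38]
  3. access 87: HIT. Cache (old->new): [87 38]
  4. access 87: HIT. Cache (old->new): [87 38]
  5. access 90: MISS, evict 87. Cache (old->new): [38 90]
  6. access 90: HIT. Cache (old->new): [38 90]
  7. access 87: MISS, evict 38. Cache (old->new): [90 87]
  8. access 38: MISS, evict 90. Cache (old->new): [87 38]
  9. access 61: MISS, evict 87. Cache (old->new): [38 61]
  10. access 61: HIT. Cache (old->new): [38 61]
  11. access 90: MISS, evict 38. Cache (old->new): [61 90]
  12. access 89: MISS, evict 61. Cache (old->new): [90 89]
  13. access 77: MISS, evict 90. Cache (old->new): [89 77]
  14. access 89: HIT. Cache (old->new): [89 77]
  15. access 71: MISS, evict 89. Cache (old->new): [77 71]
  16. access 77: HIT. Cache (old->new): [77 71]
  17. access 89: MISS, evict 77. Cache (old->new): [71 89]
  18. access 89: HIT. Cache (old->new): [71 89]
  19. access 77: MISS, evict 71. Cache (old->new): [89 77]
  20. access 93: MISS, evict 89. Cache (old->new): [77 93]
  21. access 38: MISS, evict 77. Cache (old->new): [93 38]
  22. access 93: HIT. Cache (old->new): [93 38]
  23. access 93: HIT. Cache (old->new): [93 38]
  24. access 89: MISS, evict 93. Cache (old->new): [38 89]
  25. access 71: MISS, evict 38. Cache (old->new): [89 71]
  26. access 38: MISS, evict 89. Cache (old->new): [71 38]
  27. access 93: MISS, evict 71. Cache (old->new): [38 93]
  28. access 77: MISS, evict 38. Cache (old->new): [93 77]
Total: 9 hits, 19 misses, 17 evictions

Hit rate = 9/28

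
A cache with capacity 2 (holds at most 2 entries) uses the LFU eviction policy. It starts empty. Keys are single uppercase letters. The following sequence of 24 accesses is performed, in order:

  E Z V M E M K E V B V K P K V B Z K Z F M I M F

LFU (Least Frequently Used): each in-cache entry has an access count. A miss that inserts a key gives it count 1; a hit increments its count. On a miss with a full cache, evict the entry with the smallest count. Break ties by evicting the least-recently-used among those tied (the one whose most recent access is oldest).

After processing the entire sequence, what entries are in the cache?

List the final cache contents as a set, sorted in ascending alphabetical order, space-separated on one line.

Answer: F M

Derivation:
LFU simulation (capacity=2):
  1. access E: MISS. Cache: [E(c=1)]
  2. access Z: MISS. Cache: [E(c=1) Z(c=1)]
  3. access V: MISS, evict E(c=1). Cache: [Z(c=1) V(c=1)]
  4. access M: MISS, evict Z(c=1). Cache: [V(c=1) M(c=1)]
  5. access E: MISS, evict V(c=1). Cache: [M(c=1) E(c=1)]
  6. access M: HIT, count now 2. Cache: [E(c=1) M(c=2)]
  7. access K: MISS, evict E(c=1). Cache: [K(c=1) M(c=2)]
  8. access E: MISS, evict K(c=1). Cache: [E(c=1) M(c=2)]
  9. access V: MISS, evict E(c=1). Cache: [V(c=1) M(c=2)]
  10. access B: MISS, evict V(c=1). Cache: [B(c=1) M(c=2)]
  11. access V: MISS, evict B(c=1). Cache: [V(c=1) M(c=2)]
  12. access K: MISS, evict V(c=1). Cache: [K(c=1) M(c=2)]
  13. access P: MISS, evict K(c=1). Cache: [P(c=1) M(c=2)]
  14. access K: MISS, evict P(c=1). Cache: [K(c=1) M(c=2)]
  15. access V: MISS, evict K(c=1). Cache: [V(c=1) M(c=2)]
  16. access B: MISS, evict V(c=1). Cache: [B(c=1) M(c=2)]
  17. access Z: MISS, evict B(c=1). Cache: [Z(c=1) M(c=2)]
  18. access K: MISS, evict Z(c=1). Cache: [K(c=1) M(c=2)]
  19. access Z: MISS, evict K(c=1). Cache: [Z(c=1) M(c=2)]
  20. access F: MISS, evict Z(c=1). Cache: [F(c=1) M(c=2)]
  21. access M: HIT, count now 3. Cache: [F(c=1) M(c=3)]
  22. access I: MISS, evict F(c=1). Cache: [I(c=1) M(c=3)]
  23. access M: HIT, count now 4. Cache: [I(c=1) M(c=4)]
  24. access F: MISS, evict I(c=1). Cache: [F(c=1) M(c=4)]
Total: 3 hits, 21 misses, 19 evictions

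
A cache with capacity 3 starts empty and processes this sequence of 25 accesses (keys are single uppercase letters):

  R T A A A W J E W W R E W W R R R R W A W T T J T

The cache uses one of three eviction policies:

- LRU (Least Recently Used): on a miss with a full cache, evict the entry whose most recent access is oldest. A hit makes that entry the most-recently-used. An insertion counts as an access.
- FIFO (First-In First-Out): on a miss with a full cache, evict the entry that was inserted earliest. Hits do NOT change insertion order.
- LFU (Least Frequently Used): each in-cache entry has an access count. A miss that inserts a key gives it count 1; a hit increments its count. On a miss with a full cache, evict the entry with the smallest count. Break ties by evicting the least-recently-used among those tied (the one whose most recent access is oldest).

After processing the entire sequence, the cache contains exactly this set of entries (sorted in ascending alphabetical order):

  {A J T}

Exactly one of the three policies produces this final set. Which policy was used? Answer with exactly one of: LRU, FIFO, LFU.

Answer: FIFO

Derivation:
Simulating under each policy and comparing final sets:
  LRU: final set = {J T W} -> differs
  FIFO: final set = {A J T} -> MATCHES target
  LFU: final set = {A T W} -> differs
Only FIFO produces the target set.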